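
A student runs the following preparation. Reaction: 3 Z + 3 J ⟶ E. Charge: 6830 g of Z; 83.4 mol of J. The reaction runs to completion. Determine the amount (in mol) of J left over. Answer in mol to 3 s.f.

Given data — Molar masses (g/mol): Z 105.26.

n(Z) = 6830 / 105.26 = 64.89 mol
n(J) = 83.40 mol
n/ν for Z = 64.89/3 = 21.63
n/ν for J = 83.40/3 = 27.80
Smallest n/ν is Z → limiting reagent.
J consumed = (3/3) × 64.89 = 64.89 mol
J remaining = 83.40 − 64.89 = 18.51 mol

18.5 mol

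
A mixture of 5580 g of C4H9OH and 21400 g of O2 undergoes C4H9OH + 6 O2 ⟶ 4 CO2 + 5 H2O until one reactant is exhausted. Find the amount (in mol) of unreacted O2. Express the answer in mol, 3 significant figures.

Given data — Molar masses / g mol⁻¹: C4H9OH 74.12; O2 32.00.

217 mol

n(C4H9OH) = 5580 / 74.12 = 75.28 mol
n(O2) = 21400 / 32.00 = 668.8 mol
n/ν → C4H9OH: 75.28, O2: 111.5; C4H9OH is limiting.
O2 consumed = (6/1) × 75.28 = 451.7 mol
O2 remaining = 668.8 − 451.7 = 217.1 mol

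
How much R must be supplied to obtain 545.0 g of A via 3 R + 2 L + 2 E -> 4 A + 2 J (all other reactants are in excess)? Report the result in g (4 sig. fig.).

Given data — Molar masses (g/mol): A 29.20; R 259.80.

n(A) = 545.0 / 29.20 = 18.66 mol
n(R) = (3/4) × 18.66 = 14.00 mol
mass = 14.00 × 259.80 = 3637 g

3637 g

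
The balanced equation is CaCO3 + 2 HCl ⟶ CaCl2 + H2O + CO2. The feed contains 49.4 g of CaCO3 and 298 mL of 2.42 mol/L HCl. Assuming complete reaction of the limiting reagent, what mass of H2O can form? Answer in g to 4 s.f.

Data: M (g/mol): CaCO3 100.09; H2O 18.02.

6.498 g

n(CaCO3) = 49.40 / 100.09 = 0.4936 mol
n(HCl) = 2.42 × 298.0/1000 = 0.7212 mol
n/ν for CaCO3 = 0.4936/1 = 0.4936
n/ν for HCl = 0.7212/2 = 0.3606
Smallest n/ν is HCl → limiting reagent.
n(H2O) = (1/2) × 0.7212 = 0.3606 mol
mass = 0.3606 × 18.02 = 6.498 g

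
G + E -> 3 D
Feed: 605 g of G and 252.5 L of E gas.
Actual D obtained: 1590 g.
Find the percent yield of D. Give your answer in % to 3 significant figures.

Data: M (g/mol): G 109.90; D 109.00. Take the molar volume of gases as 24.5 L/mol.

88.3 %

n(G) = 605.0 / 109.90 = 5.505 mol
n(E) = 252.5 / 24.5 = 10.31 mol
n/ν for G = 5.505/1 = 5.505
n/ν for E = 10.31/1 = 10.31
Smallest n/ν is G → limiting reagent.
theoretical n(D) = (3/1) × 5.505 = 16.52 mol → 1801 g
% yield = 1590 / 1801 × 100 = 88.28 %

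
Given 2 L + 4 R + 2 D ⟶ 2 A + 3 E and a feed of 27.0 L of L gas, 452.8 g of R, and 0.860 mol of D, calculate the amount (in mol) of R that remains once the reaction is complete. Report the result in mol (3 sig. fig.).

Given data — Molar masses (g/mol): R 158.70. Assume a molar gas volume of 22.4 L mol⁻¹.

1.13 mol

n(L) = 27.00 / 22.4 = 1.205 mol
n(R) = 452.8 / 158.70 = 2.853 mol
n(D) = 0.8600 mol
n/ν for L = 1.205/2 = 0.6025
n/ν for R = 2.853/4 = 0.7133
n/ν for D = 0.8600/2 = 0.4300
Smallest n/ν is D → limiting reagent.
R consumed = (4/2) × 0.8600 = 1.720 mol
R remaining = 2.853 − 1.720 = 1.133 mol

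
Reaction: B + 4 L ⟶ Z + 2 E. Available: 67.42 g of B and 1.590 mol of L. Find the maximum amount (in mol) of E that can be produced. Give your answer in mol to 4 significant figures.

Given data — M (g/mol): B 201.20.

n(B) = 67.42 / 201.20 = 0.3351 mol
n(L) = 1.590 mol
n/ν for B = 0.3351/1 = 0.3351
n/ν for L = 1.590/4 = 0.3975
Smallest n/ν is B → limiting reagent.
n(E) = (2/1) × 0.3351 = 0.6702 mol

0.6702 mol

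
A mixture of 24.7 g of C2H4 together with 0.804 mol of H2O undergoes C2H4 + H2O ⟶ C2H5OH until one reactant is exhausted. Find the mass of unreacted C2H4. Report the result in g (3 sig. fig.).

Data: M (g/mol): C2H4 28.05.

n(C2H4) = 24.70 / 28.05 = 0.8806 mol
n(H2O) = 0.8040 mol
n/ν → C2H4: 0.8806, H2O: 0.8040; H2O is limiting.
C2H4 consumed = (1/1) × 0.8040 = 0.8040 mol
C2H4 remaining = 0.8806 − 0.8040 = 0.07660 mol
mass = 0.07660 × 28.05 = 2.149 g

2.15 g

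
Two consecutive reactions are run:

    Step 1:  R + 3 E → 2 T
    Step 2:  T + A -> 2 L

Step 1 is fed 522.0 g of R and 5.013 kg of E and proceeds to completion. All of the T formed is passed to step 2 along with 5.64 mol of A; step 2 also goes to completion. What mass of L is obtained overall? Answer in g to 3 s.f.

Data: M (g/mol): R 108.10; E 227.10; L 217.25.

Step 1:
n(R) = 522.0 / 108.10 = 4.829 mol
n(E) = 5.013×1000 / 227.10 = 22.07 mol
n/ν for R = 4.829/1 = 4.829
n/ν for E = 22.07/3 = 7.357
Smallest n/ν is R → limiting reagent.
n(T) produced = (2/1) × 4.829 = 9.658 mol
Step 2:
n(T) available = 9.658 mol
n(A) = 5.640 mol
n/ν for T = 9.658/1 = 9.658
n/ν for A = 5.640/1 = 5.640
Smallest n/ν is A → limiting reagent.
n(L) = (2/1) × 5.640 = 11.28 mol
mass = 11.28 × 217.25 = 2451 g

2450 g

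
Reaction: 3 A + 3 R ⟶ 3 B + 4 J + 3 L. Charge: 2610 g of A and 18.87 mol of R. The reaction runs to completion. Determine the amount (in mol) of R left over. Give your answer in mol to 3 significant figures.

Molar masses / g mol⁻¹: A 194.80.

n(A) = 2610 / 194.80 = 13.40 mol
n(R) = 18.87 mol
n/ν for A = 13.40/3 = 4.467
n/ν for R = 18.87/3 = 6.290
Smallest n/ν is A → limiting reagent.
R consumed = (3/3) × 13.40 = 13.40 mol
R remaining = 18.87 − 13.40 = 5.470 mol

5.47 mol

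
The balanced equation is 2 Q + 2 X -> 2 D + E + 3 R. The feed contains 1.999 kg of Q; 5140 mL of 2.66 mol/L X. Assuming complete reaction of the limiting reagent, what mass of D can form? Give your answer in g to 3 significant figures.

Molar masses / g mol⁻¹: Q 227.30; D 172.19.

n(Q) = 1.999×1000 / 227.30 = 8.795 mol
n(X) = 2.66 × 5140/1000 = 13.67 mol
n/ν → Q: 4.398, X: 6.835; Q is limiting.
n(D) = (2/2) × 8.795 = 8.795 mol
mass = 8.795 × 172.19 = 1514 g

1510 g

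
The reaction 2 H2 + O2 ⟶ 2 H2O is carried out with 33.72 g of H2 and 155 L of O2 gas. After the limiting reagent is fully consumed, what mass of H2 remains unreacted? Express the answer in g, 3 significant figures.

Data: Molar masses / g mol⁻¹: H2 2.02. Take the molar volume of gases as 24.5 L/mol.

n(H2) = 33.72 / 2.02 = 16.69 mol
n(O2) = 155.0 / 24.5 = 6.327 mol
n/ν → H2: 8.345, O2: 6.327; O2 is limiting.
H2 consumed = (2/1) × 6.327 = 12.65 mol
H2 remaining = 16.69 − 12.65 = 4.040 mol
mass = 4.040 × 2.02 = 8.161 g

8.16 g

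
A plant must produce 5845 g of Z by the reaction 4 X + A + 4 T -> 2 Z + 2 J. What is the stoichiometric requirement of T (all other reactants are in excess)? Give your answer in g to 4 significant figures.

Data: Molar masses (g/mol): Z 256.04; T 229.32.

n(Z) = 5845 / 256.04 = 22.83 mol
n(T) = (4/2) × 22.83 = 45.66 mol
mass = 45.66 × 229.32 = 10470 g

10470 g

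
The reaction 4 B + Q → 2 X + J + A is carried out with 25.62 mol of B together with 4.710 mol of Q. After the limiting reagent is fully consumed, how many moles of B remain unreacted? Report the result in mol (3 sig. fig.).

n(B) = 25.62 mol
n(Q) = 4.710 mol
n/ν for B = 25.62/4 = 6.405
n/ν for Q = 4.710/1 = 4.710
Smallest n/ν is Q → limiting reagent.
B consumed = (4/1) × 4.710 = 18.84 mol
B remaining = 25.62 − 18.84 = 6.780 mol

6.78 mol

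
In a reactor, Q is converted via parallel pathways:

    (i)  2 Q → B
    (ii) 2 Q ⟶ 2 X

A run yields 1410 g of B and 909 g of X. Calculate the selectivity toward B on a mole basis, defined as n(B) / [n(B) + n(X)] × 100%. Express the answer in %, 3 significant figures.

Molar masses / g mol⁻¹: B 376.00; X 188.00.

n(B) = 1410 / 376.00 = 3.750 mol
n(X) = 909 / 188.00 = 4.835 mol
selectivity = 3.750/(3.750+4.835) × 100 = 43.68 %

43.7 %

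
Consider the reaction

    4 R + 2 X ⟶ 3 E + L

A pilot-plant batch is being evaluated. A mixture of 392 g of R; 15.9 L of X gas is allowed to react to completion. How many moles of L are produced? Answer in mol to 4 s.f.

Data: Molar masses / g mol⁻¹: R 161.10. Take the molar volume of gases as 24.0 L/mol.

n(R) = 392.0 / 161.10 = 2.433 mol
n(X) = 15.90 / 24.0 = 0.6625 mol
n/ν for R = 2.433/4 = 0.6083
n/ν for X = 0.6625/2 = 0.3313
Smallest n/ν is X → limiting reagent.
n(L) = (1/2) × 0.6625 = 0.3313 mol

0.3313 mol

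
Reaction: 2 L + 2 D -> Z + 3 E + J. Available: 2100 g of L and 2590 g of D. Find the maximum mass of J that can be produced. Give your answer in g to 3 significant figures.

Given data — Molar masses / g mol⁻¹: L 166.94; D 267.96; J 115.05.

n(L) = 2100 / 166.94 = 12.58 mol
n(D) = 2590 / 267.96 = 9.666 mol
n/ν for L = 12.58/2 = 6.290
n/ν for D = 9.666/2 = 4.833
Smallest n/ν is D → limiting reagent.
n(J) = (1/2) × 9.666 = 4.833 mol
mass = 4.833 × 115.05 = 556.0 g

556 g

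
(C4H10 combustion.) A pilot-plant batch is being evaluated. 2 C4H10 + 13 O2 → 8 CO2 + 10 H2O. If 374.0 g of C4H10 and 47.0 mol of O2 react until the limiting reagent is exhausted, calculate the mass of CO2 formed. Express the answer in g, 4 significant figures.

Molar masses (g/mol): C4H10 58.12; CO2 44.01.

1133 g

n(C4H10) = 374.0 / 58.12 = 6.435 mol
n(O2) = 47.00 mol
n/ν for C4H10 = 6.435/2 = 3.218
n/ν for O2 = 47.00/13 = 3.615
Smallest n/ν is C4H10 → limiting reagent.
n(CO2) = (8/2) × 6.435 = 25.74 mol
mass = 25.74 × 44.01 = 1133 g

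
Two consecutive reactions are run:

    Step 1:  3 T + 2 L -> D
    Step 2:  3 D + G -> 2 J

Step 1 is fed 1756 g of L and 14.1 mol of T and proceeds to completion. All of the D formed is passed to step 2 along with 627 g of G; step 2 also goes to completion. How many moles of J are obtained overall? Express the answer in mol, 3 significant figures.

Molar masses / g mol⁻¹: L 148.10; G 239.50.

Step 1:
n(L) = 1756 / 148.10 = 11.86 mol
n(T) = 14.10 mol
n/ν for L = 11.86/2 = 5.930
n/ν for T = 14.10/3 = 4.700
Smallest n/ν is T → limiting reagent.
n(D) produced = (1/3) × 14.10 = 4.700 mol
Step 2:
n(D) available = 4.700 mol
n(G) = 627.0 / 239.50 = 2.618 mol
n/ν for D = 4.700/3 = 1.567
n/ν for G = 2.618/1 = 2.618
Smallest n/ν is D → limiting reagent.
n(J) = (2/3) × 4.700 = 3.133 mol

3.13 mol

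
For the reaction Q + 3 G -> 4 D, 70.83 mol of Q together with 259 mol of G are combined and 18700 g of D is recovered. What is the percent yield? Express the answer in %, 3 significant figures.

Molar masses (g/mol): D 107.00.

n(Q) = 70.83 mol
n(G) = 259.0 mol
n/ν → Q: 70.83, G: 86.33; Q is limiting.
theoretical n(D) = (4/1) × 70.83 = 283.3 mol → 30310 g
% yield = 18700 / 30310 × 100 = 61.70 %

61.7 %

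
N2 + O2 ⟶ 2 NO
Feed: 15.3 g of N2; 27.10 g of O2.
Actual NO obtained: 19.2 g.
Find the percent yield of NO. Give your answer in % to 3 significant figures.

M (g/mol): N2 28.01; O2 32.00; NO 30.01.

n(N2) = 15.30 / 28.01 = 0.5462 mol
n(O2) = 27.10 / 32.00 = 0.8469 mol
n/ν for N2 = 0.5462/1 = 0.5462
n/ν for O2 = 0.8469/1 = 0.8469
Smallest n/ν is N2 → limiting reagent.
theoretical n(NO) = (2/1) × 0.5462 = 1.092 mol → 32.77 g
% yield = 19.2 / 32.77 × 100 = 58.59 %

58.6 %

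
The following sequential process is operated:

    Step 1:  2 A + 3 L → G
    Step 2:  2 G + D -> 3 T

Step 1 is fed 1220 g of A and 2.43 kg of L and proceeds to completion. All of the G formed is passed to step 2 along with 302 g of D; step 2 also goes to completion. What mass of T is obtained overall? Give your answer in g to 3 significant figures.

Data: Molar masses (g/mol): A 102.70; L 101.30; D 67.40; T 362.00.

3230 g

Step 1:
n(A) = 1220 / 102.70 = 11.88 mol
n(L) = 2.430×1000 / 101.30 = 23.99 mol
n/ν for A = 11.88/2 = 5.940
n/ν for L = 23.99/3 = 7.997
Smallest n/ν is A → limiting reagent.
n(G) produced = (1/2) × 11.88 = 5.940 mol
Step 2:
n(G) available = 5.940 mol
n(D) = 302.0 / 67.40 = 4.481 mol
n/ν for G = 5.940/2 = 2.970
n/ν for D = 4.481/1 = 4.481
Smallest n/ν is G → limiting reagent.
n(T) = (3/2) × 5.940 = 8.910 mol
mass = 8.910 × 362.00 = 3225 g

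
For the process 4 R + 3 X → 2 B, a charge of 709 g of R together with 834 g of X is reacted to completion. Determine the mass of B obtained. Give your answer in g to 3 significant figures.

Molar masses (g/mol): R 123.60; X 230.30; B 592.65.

n(R) = 709.0 / 123.60 = 5.736 mol
n(X) = 834.0 / 230.30 = 3.621 mol
n/ν → R: 1.434, X: 1.207; X is limiting.
n(B) = (2/3) × 3.621 = 2.414 mol
mass = 2.414 × 592.65 = 1431 g

1430 g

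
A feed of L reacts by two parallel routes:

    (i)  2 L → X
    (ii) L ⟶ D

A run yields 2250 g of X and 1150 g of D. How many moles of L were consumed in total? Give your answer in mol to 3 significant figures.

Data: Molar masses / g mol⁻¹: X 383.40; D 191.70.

17.7 mol

n(X) = 2250 / 383.40 = 5.869 mol
n(D) = 1150 / 191.70 = 5.999 mol
n(L) via (i) = (2/1)×5.869 = 11.74 mol
n(L) via (ii) = (1/1)×5.999 = 5.999 mol
total n(L) = 11.74 + 5.999 = 17.74 mol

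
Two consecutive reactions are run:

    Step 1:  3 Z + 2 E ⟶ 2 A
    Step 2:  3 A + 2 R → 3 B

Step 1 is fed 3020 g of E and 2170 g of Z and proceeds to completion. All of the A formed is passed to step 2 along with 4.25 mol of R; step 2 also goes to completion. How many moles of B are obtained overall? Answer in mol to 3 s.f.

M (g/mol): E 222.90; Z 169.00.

Step 1:
n(E) = 3020 / 222.90 = 13.55 mol
n(Z) = 2170 / 169.00 = 12.84 mol
n/ν → E: 6.775, Z: 4.280; Z is limiting.
n(A) produced = (2/3) × 12.84 = 8.560 mol
Step 2:
n(A) available = 8.560 mol
n(R) = 4.250 mol
n/ν → A: 2.853, R: 2.125; R is limiting.
n(B) = (3/2) × 4.250 = 6.375 mol

6.38 mol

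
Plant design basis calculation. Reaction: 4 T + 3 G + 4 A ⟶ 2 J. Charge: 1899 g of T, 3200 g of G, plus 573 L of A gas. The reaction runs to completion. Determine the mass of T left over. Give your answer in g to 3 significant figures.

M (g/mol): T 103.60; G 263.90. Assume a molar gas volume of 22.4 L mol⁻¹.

n(T) = 1899 / 103.60 = 18.33 mol
n(G) = 3200 / 263.90 = 12.13 mol
n(A) = 573.0 / 22.4 = 25.58 mol
n/ν → T: 4.583, G: 4.043, A: 6.395; G is limiting.
T consumed = (4/3) × 12.13 = 16.17 mol
T remaining = 18.33 − 16.17 = 2.160 mol
mass = 2.160 × 103.60 = 223.8 g

224 g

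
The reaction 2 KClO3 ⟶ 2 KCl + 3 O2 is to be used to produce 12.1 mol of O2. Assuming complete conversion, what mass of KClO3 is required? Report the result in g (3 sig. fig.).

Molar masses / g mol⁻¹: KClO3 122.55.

n(O2) = 12.10 mol
n(KClO3) = (2/3) × 12.10 = 8.067 mol
mass = 8.067 × 122.55 = 988.6 g

989 g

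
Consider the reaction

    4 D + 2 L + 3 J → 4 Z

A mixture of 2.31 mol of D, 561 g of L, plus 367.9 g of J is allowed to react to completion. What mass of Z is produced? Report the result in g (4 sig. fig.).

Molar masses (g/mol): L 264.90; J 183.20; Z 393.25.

n(D) = 2.310 mol
n(L) = 561.0 / 264.90 = 2.118 mol
n(J) = 367.9 / 183.20 = 2.008 mol
n/ν → D: 0.5775, L: 1.059, J: 0.6693; D is limiting.
n(Z) = (4/4) × 2.310 = 2.310 mol
mass = 2.310 × 393.25 = 908.4 g

908.4 g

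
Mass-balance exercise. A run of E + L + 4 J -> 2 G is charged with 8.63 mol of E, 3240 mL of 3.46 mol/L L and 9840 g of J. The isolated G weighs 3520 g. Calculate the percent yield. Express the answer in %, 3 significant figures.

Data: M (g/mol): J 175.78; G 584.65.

34.9 %

n(E) = 8.630 mol
n(L) = 3.46 × 3240/1000 = 11.21 mol
n(J) = 9840 / 175.78 = 55.98 mol
n/ν for E = 8.630/1 = 8.630
n/ν for L = 11.21/1 = 11.21
n/ν for J = 55.98/4 = 14.00
Smallest n/ν is E → limiting reagent.
theoretical n(G) = (2/1) × 8.630 = 17.26 mol → 10090 g
% yield = 3520 / 10090 × 100 = 34.89 %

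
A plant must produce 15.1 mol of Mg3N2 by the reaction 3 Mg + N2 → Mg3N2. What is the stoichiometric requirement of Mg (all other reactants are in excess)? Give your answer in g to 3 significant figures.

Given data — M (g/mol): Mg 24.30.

1100 g

n(Mg3N2) = 15.10 mol
n(Mg) = (3/1) × 15.10 = 45.30 mol
mass = 45.30 × 24.30 = 1101 g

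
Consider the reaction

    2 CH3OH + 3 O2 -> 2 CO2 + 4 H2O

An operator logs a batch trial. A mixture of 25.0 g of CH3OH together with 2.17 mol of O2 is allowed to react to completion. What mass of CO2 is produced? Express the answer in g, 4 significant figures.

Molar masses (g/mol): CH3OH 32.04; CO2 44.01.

n(CH3OH) = 25.00 / 32.04 = 0.7803 mol
n(O2) = 2.170 mol
n/ν for CH3OH = 0.7803/2 = 0.3902
n/ν for O2 = 2.170/3 = 0.7233
Smallest n/ν is CH3OH → limiting reagent.
n(CO2) = (2/2) × 0.7803 = 0.7803 mol
mass = 0.7803 × 44.01 = 34.34 g

34.34 g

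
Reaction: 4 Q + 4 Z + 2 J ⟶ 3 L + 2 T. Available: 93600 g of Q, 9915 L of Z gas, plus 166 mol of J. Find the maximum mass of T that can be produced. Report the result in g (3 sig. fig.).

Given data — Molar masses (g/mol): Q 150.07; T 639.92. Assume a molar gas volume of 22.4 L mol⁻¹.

n(Q) = 93600 / 150.07 = 623.7 mol
n(Z) = 9915 / 22.4 = 442.6 mol
n(J) = 166.0 mol
n/ν for Q = 623.7/4 = 155.9
n/ν for Z = 442.6/4 = 110.7
n/ν for J = 166.0/2 = 83.00
Smallest n/ν is J → limiting reagent.
n(T) = (2/2) × 166.0 = 166.0 mol
mass = 166.0 × 639.92 = 106200 g

106000 g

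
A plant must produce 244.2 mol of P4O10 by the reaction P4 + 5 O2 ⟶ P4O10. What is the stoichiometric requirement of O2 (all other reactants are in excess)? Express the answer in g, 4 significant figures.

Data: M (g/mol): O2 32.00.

39070 g

n(P4O10) = 244.2 mol
n(O2) = (5/1) × 244.2 = 1221 mol
mass = 1221 × 32.00 = 39070 g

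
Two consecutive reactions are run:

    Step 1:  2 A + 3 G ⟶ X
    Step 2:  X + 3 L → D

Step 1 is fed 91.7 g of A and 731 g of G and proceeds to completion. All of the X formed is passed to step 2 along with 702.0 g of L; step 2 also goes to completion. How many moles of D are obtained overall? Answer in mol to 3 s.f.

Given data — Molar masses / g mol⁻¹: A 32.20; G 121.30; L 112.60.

1.42 mol

Step 1:
n(A) = 91.70 / 32.20 = 2.848 mol
n(G) = 731.0 / 121.30 = 6.026 mol
n/ν for A = 2.848/2 = 1.424
n/ν for G = 6.026/3 = 2.009
Smallest n/ν is A → limiting reagent.
n(X) produced = (1/2) × 2.848 = 1.424 mol
Step 2:
n(X) available = 1.424 mol
n(L) = 702.0 / 112.60 = 6.234 mol
n/ν for X = 1.424/1 = 1.424
n/ν for L = 6.234/3 = 2.078
Smallest n/ν is X → limiting reagent.
n(D) = (1/1) × 1.424 = 1.424 mol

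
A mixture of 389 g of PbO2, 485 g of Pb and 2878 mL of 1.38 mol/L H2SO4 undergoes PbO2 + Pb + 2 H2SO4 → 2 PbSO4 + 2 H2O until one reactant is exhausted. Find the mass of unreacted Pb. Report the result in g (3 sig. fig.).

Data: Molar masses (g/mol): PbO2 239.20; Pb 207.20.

148 g

n(PbO2) = 389.0 / 239.20 = 1.626 mol
n(Pb) = 485.0 / 207.20 = 2.341 mol
n(H2SO4) = 1.38 × 2878/1000 = 3.972 mol
n/ν → PbO2: 1.626, Pb: 2.341, H2SO4: 1.986; PbO2 is limiting.
Pb consumed = (1/1) × 1.626 = 1.626 mol
Pb remaining = 2.341 − 1.626 = 0.7150 mol
mass = 0.7150 × 207.20 = 148.1 g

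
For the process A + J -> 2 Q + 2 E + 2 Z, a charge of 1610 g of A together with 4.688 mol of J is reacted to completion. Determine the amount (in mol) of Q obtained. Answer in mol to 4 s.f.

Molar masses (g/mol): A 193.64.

n(A) = 1610 / 193.64 = 8.314 mol
n(J) = 4.688 mol
n/ν → A: 8.314, J: 4.688; J is limiting.
n(Q) = (2/1) × 4.688 = 9.376 mol

9.376 mol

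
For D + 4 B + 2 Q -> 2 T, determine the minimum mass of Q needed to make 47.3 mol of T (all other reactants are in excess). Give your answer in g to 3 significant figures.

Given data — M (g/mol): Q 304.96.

14400 g

n(T) = 47.30 mol
n(Q) = (2/2) × 47.30 = 47.30 mol
mass = 47.30 × 304.96 = 14420 g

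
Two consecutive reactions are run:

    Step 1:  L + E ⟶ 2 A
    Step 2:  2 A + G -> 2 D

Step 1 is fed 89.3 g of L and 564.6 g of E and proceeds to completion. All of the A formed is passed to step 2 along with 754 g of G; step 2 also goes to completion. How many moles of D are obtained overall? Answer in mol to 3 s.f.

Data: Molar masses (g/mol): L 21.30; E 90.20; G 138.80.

Step 1:
n(L) = 89.30 / 21.30 = 4.192 mol
n(E) = 564.6 / 90.20 = 6.259 mol
n/ν for L = 4.192/1 = 4.192
n/ν for E = 6.259/1 = 6.259
Smallest n/ν is L → limiting reagent.
n(A) produced = (2/1) × 4.192 = 8.384 mol
Step 2:
n(A) available = 8.384 mol
n(G) = 754.0 / 138.80 = 5.432 mol
n/ν for A = 8.384/2 = 4.192
n/ν for G = 5.432/1 = 5.432
Smallest n/ν is A → limiting reagent.
n(D) = (2/2) × 8.384 = 8.384 mol

8.38 mol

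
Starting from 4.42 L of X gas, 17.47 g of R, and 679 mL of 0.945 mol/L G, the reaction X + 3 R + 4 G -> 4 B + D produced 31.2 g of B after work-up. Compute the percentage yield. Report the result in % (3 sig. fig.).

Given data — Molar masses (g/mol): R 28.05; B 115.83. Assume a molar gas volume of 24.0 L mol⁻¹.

n(X) = 4.420 / 24.0 = 0.1842 mol
n(R) = 17.47 / 28.05 = 0.6228 mol
n(G) = 0.945 × 679.0/1000 = 0.6417 mol
n/ν for X = 0.1842/1 = 0.1842
n/ν for R = 0.6228/3 = 0.2076
n/ν for G = 0.6417/4 = 0.1604
Smallest n/ν is G → limiting reagent.
theoretical n(B) = (4/4) × 0.6417 = 0.6417 mol → 74.33 g
% yield = 31.2 / 74.33 × 100 = 41.97 %

42.0 %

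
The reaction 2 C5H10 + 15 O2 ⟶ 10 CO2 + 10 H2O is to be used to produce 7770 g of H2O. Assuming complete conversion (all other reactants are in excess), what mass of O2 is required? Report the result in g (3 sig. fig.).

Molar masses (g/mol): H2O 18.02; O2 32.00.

20700 g

n(H2O) = 7770 / 18.02 = 431.2 mol
n(O2) = (15/10) × 431.2 = 646.8 mol
mass = 646.8 × 32.00 = 20700 g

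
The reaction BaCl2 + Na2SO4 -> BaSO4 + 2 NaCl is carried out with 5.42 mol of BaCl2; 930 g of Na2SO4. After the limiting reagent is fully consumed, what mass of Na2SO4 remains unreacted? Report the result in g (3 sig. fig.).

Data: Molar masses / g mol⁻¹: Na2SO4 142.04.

160 g

n(BaCl2) = 5.420 mol
n(Na2SO4) = 930.0 / 142.04 = 6.547 mol
n/ν for BaCl2 = 5.420/1 = 5.420
n/ν for Na2SO4 = 6.547/1 = 6.547
Smallest n/ν is BaCl2 → limiting reagent.
Na2SO4 consumed = (1/1) × 5.420 = 5.420 mol
Na2SO4 remaining = 6.547 − 5.420 = 1.127 mol
mass = 1.127 × 142.04 = 160.1 g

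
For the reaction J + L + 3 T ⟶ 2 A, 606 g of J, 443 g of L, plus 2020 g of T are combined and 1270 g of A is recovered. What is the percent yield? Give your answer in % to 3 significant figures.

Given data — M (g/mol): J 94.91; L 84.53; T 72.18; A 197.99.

61.2 %

n(J) = 606.0 / 94.91 = 6.385 mol
n(L) = 443.0 / 84.53 = 5.241 mol
n(T) = 2020 / 72.18 = 27.99 mol
n/ν → J: 6.385, L: 5.241, T: 9.330; L is limiting.
theoretical n(A) = (2/1) × 5.241 = 10.48 mol → 2075 g
% yield = 1270 / 2075 × 100 = 61.20 %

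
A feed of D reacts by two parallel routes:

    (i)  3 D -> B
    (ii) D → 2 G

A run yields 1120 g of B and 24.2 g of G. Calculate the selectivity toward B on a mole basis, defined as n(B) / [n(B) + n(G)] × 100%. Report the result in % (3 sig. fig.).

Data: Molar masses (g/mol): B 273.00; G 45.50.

n(B) = 1120 / 273.00 = 4.103 mol
n(G) = 24.2 / 45.50 = 0.5319 mol
selectivity = 4.103/(4.103+0.5319) × 100 = 88.52 %

88.5 %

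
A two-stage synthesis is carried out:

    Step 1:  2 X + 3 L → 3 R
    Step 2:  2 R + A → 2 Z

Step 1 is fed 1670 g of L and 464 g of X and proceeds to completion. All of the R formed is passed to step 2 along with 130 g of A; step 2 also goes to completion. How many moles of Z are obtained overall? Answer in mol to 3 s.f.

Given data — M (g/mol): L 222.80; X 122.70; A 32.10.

Step 1:
n(L) = 1670 / 222.80 = 7.496 mol
n(X) = 464.0 / 122.70 = 3.782 mol
n/ν for L = 7.496/3 = 2.499
n/ν for X = 3.782/2 = 1.891
Smallest n/ν is X → limiting reagent.
n(R) produced = (3/2) × 3.782 = 5.673 mol
Step 2:
n(R) available = 5.673 mol
n(A) = 130.0 / 32.10 = 4.050 mol
n/ν for R = 5.673/2 = 2.837
n/ν for A = 4.050/1 = 4.050
Smallest n/ν is R → limiting reagent.
n(Z) = (2/2) × 5.673 = 5.673 mol

5.67 mol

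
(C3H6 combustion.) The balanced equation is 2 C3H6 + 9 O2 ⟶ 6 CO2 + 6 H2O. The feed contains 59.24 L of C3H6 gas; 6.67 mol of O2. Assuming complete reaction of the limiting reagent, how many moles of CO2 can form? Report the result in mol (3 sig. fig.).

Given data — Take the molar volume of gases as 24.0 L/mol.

4.45 mol

n(C3H6) = 59.24 / 24.0 = 2.468 mol
n(O2) = 6.670 mol
n/ν for C3H6 = 2.468/2 = 1.234
n/ν for O2 = 6.670/9 = 0.7411
Smallest n/ν is O2 → limiting reagent.
n(CO2) = (6/9) × 6.670 = 4.447 mol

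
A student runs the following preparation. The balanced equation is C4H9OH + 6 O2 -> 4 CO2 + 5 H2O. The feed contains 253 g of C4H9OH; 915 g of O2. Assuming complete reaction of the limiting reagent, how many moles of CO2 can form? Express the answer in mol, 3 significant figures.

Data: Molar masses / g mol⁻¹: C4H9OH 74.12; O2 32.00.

n(C4H9OH) = 253.0 / 74.12 = 3.413 mol
n(O2) = 915.0 / 32.00 = 28.59 mol
n/ν → C4H9OH: 3.413, O2: 4.765; C4H9OH is limiting.
n(CO2) = (4/1) × 3.413 = 13.65 mol

13.7 mol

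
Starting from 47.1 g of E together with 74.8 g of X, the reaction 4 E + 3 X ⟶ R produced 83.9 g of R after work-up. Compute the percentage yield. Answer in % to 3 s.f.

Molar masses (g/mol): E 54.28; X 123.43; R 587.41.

70.7 %

n(E) = 47.10 / 54.28 = 0.8677 mol
n(X) = 74.80 / 123.43 = 0.6060 mol
n/ν → E: 0.2169, X: 0.2020; X is limiting.
theoretical n(R) = (1/3) × 0.6060 = 0.2020 mol → 118.7 g
% yield = 83.9 / 118.7 × 100 = 70.68 %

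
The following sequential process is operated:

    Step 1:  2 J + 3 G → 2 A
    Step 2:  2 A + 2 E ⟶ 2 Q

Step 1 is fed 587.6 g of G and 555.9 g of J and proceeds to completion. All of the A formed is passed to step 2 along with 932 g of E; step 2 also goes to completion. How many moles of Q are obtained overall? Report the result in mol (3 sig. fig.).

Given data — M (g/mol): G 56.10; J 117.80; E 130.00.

4.72 mol

Step 1:
n(G) = 587.6 / 56.10 = 10.47 mol
n(J) = 555.9 / 117.80 = 4.719 mol
n/ν → G: 3.490, J: 2.360; J is limiting.
n(A) produced = (2/2) × 4.719 = 4.719 mol
Step 2:
n(A) available = 4.719 mol
n(E) = 932.0 / 130.00 = 7.169 mol
n/ν → A: 2.360, E: 3.585; A is limiting.
n(Q) = (2/2) × 4.719 = 4.719 mol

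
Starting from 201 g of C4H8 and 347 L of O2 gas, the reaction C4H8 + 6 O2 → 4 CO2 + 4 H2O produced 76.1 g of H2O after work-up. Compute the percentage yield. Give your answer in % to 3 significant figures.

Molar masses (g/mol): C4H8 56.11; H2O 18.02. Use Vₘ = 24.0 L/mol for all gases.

43.8 %

n(C4H8) = 201.0 / 56.11 = 3.582 mol
n(O2) = 347.0 / 24.0 = 14.46 mol
n/ν for C4H8 = 3.582/1 = 3.582
n/ν for O2 = 14.46/6 = 2.410
Smallest n/ν is O2 → limiting reagent.
theoretical n(H2O) = (4/6) × 14.46 = 9.640 mol → 173.7 g
% yield = 76.1 / 173.7 × 100 = 43.81 %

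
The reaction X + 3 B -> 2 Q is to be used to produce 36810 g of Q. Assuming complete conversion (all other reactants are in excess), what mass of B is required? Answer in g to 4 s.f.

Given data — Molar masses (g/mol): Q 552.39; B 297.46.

29730 g

n(Q) = 36810 / 552.39 = 66.64 mol
n(B) = (3/2) × 66.64 = 99.96 mol
mass = 99.96 × 297.46 = 29730 g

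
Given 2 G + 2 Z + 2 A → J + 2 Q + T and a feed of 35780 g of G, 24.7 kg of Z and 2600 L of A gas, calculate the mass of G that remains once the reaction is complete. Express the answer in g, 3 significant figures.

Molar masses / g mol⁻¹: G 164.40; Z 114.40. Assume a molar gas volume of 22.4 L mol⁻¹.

n(G) = 35780 / 164.40 = 217.6 mol
n(Z) = 24.70×1000 / 114.40 = 215.9 mol
n(A) = 2600 / 22.4 = 116.1 mol
n/ν for G = 217.6/2 = 108.8
n/ν for Z = 215.9/2 = 108.0
n/ν for A = 116.1/2 = 58.05
Smallest n/ν is A → limiting reagent.
G consumed = (2/2) × 116.1 = 116.1 mol
G remaining = 217.6 − 116.1 = 101.5 mol
mass = 101.5 × 164.40 = 16690 g

16700 g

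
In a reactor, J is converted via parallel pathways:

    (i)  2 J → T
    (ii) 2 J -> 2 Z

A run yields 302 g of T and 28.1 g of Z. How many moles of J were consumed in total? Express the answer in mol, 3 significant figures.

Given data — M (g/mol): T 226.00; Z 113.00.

2.92 mol

n(T) = 302 / 226.00 = 1.336 mol
n(Z) = 28.1 / 113.00 = 0.2487 mol
n(J) via (i) = (2/1)×1.336 = 2.672 mol
n(J) via (ii) = (2/2)×0.2487 = 0.2487 mol
total n(J) = 2.672 + 0.2487 = 2.921 mol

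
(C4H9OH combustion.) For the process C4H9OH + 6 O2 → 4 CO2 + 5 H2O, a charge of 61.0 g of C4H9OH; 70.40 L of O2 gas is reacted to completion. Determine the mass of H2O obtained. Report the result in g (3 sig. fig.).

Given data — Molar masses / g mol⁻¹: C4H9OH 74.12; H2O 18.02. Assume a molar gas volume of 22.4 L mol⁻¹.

n(C4H9OH) = 61.00 / 74.12 = 0.8230 mol
n(O2) = 70.40 / 22.4 = 3.143 mol
n/ν → C4H9OH: 0.8230, O2: 0.5238; O2 is limiting.
n(H2O) = (5/6) × 3.143 = 2.619 mol
mass = 2.619 × 18.02 = 47.19 g

47.2 g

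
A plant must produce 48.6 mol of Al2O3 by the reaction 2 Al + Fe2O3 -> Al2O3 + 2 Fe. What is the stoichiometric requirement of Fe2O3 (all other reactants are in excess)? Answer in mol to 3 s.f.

n(Al2O3) = 48.60 mol
n(Fe2O3) = (1/1) × 48.60 = 48.60 mol

48.6 mol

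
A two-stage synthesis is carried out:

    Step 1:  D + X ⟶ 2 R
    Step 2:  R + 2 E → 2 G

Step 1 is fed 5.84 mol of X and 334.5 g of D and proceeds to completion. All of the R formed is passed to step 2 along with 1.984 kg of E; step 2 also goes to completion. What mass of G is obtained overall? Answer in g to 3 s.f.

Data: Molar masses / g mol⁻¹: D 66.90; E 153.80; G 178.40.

Step 1:
n(X) = 5.840 mol
n(D) = 334.5 / 66.90 = 5.000 mol
n/ν → X: 5.840, D: 5.000; D is limiting.
n(R) produced = (2/1) × 5.000 = 10.00 mol
Step 2:
n(R) available = 10.00 mol
n(E) = 1.984×1000 / 153.80 = 12.90 mol
n/ν → R: 10.00, E: 6.450; E is limiting.
n(G) = (2/2) × 12.90 = 12.90 mol
mass = 12.90 × 178.40 = 2301 g

2300 g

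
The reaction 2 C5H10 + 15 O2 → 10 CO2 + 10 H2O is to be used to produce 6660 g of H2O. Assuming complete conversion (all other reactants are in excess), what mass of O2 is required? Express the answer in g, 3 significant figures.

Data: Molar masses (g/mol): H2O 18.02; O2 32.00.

n(H2O) = 6660 / 18.02 = 369.6 mol
n(O2) = (15/10) × 369.6 = 554.4 mol
mass = 554.4 × 32.00 = 17740 g

17700 g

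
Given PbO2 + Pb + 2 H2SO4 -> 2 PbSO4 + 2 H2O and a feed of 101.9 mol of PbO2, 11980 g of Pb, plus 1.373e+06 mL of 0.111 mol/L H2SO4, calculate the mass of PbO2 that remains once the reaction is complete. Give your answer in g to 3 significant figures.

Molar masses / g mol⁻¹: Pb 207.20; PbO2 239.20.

n(PbO2) = 101.9 mol
n(Pb) = 11980 / 207.20 = 57.82 mol
n(H2SO4) = 0.111 × 1.373e+06/1000 = 152.4 mol
n/ν → PbO2: 101.9, Pb: 57.82, H2SO4: 76.20; Pb is limiting.
PbO2 consumed = (1/1) × 57.82 = 57.82 mol
PbO2 remaining = 101.9 − 57.82 = 44.08 mol
mass = 44.08 × 239.20 = 10540 g

10500 g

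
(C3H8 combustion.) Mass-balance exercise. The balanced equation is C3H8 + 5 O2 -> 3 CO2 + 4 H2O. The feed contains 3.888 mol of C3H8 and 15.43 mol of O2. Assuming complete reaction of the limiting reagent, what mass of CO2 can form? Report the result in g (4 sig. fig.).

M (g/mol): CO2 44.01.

407.4 g

n(C3H8) = 3.888 mol
n(O2) = 15.43 mol
n/ν for C3H8 = 3.888/1 = 3.888
n/ν for O2 = 15.43/5 = 3.086
Smallest n/ν is O2 → limiting reagent.
n(CO2) = (3/5) × 15.43 = 9.258 mol
mass = 9.258 × 44.01 = 407.4 g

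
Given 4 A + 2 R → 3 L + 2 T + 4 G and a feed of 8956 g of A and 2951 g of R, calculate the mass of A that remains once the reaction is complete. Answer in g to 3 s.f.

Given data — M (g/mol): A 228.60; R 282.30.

n(A) = 8956 / 228.60 = 39.18 mol
n(R) = 2951 / 282.30 = 10.45 mol
n/ν for A = 39.18/4 = 9.795
n/ν for R = 10.45/2 = 5.225
Smallest n/ν is R → limiting reagent.
A consumed = (4/2) × 10.45 = 20.90 mol
A remaining = 39.18 − 20.90 = 18.28 mol
mass = 18.28 × 228.60 = 4179 g

4180 g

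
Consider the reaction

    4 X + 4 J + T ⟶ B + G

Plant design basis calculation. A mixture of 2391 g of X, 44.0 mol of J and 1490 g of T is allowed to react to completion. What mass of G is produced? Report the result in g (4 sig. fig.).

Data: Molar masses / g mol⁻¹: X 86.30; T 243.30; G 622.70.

3813 g

n(X) = 2391 / 86.30 = 27.71 mol
n(J) = 44.00 mol
n(T) = 1490 / 243.30 = 6.124 mol
n/ν for X = 27.71/4 = 6.928
n/ν for J = 44.00/4 = 11.00
n/ν for T = 6.124/1 = 6.124
Smallest n/ν is T → limiting reagent.
n(G) = (1/1) × 6.124 = 6.124 mol
mass = 6.124 × 622.70 = 3813 g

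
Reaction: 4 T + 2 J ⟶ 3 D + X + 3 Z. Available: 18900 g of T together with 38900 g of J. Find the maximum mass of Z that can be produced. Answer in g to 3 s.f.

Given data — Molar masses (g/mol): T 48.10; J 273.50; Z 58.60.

n(T) = 18900 / 48.10 = 392.9 mol
n(J) = 38900 / 273.50 = 142.2 mol
n/ν for T = 392.9/4 = 98.23
n/ν for J = 142.2/2 = 71.10
Smallest n/ν is J → limiting reagent.
n(Z) = (3/2) × 142.2 = 213.3 mol
mass = 213.3 × 58.60 = 12500 g

12500 g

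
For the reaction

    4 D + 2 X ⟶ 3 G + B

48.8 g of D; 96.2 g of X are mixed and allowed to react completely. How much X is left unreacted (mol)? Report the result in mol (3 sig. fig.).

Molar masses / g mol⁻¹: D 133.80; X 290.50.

n(D) = 48.80 / 133.80 = 0.3647 mol
n(X) = 96.20 / 290.50 = 0.3312 mol
n/ν for D = 0.3647/4 = 0.09118
n/ν for X = 0.3312/2 = 0.1656
Smallest n/ν is D → limiting reagent.
X consumed = (2/4) × 0.3647 = 0.1824 mol
X remaining = 0.3312 − 0.1824 = 0.1488 mol

0.149 mol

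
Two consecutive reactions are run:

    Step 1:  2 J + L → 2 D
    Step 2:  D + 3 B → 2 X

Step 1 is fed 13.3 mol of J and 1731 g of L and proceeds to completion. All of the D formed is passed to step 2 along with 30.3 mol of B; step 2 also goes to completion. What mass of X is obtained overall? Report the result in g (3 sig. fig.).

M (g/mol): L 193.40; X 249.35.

Step 1:
n(J) = 13.30 mol
n(L) = 1731 / 193.40 = 8.950 mol
n/ν for J = 13.30/2 = 6.650
n/ν for L = 8.950/1 = 8.950
Smallest n/ν is J → limiting reagent.
n(D) produced = (2/2) × 13.30 = 13.30 mol
Step 2:
n(D) available = 13.30 mol
n(B) = 30.30 mol
n/ν for D = 13.30/1 = 13.30
n/ν for B = 30.30/3 = 10.10
Smallest n/ν is B → limiting reagent.
n(X) = (2/3) × 30.30 = 20.20 mol
mass = 20.20 × 249.35 = 5037 g

5040 g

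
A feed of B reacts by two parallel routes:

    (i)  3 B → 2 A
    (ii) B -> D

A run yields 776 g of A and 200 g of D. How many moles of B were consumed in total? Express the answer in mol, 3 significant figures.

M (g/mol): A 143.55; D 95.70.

10.2 mol

n(A) = 776 / 143.55 = 5.406 mol
n(D) = 200 / 95.70 = 2.090 mol
n(B) via (i) = (3/2)×5.406 = 8.109 mol
n(B) via (ii) = (1/1)×2.090 = 2.090 mol
total n(B) = 8.109 + 2.090 = 10.20 mol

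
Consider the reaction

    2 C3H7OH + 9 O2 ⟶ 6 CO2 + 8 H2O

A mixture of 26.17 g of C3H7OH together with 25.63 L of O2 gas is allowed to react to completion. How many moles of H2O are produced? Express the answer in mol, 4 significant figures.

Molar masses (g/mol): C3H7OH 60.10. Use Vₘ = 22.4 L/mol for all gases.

n(C3H7OH) = 26.17 / 60.10 = 0.4354 mol
n(O2) = 25.63 / 22.4 = 1.144 mol
n/ν for C3H7OH = 0.4354/2 = 0.2177
n/ν for O2 = 1.144/9 = 0.1271
Smallest n/ν is O2 → limiting reagent.
n(H2O) = (8/9) × 1.144 = 1.017 mol

1.017 mol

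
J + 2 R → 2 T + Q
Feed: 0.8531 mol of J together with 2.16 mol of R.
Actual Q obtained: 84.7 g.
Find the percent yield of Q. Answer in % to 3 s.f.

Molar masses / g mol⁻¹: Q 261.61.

38.0 %

n(J) = 0.8531 mol
n(R) = 2.160 mol
n/ν → J: 0.8531, R: 1.080; J is limiting.
theoretical n(Q) = (1/1) × 0.8531 = 0.8531 mol → 223.2 g
% yield = 84.7 / 223.2 × 100 = 37.95 %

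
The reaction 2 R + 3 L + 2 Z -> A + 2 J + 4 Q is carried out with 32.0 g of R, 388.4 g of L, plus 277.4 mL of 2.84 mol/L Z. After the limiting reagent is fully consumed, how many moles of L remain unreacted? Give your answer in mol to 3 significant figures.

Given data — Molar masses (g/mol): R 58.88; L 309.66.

n(R) = 32.00 / 58.88 = 0.5435 mol
n(L) = 388.4 / 309.66 = 1.254 mol
n(Z) = 2.84 × 277.4/1000 = 0.7878 mol
n/ν for R = 0.5435/2 = 0.2718
n/ν for L = 1.254/3 = 0.4180
n/ν for Z = 0.7878/2 = 0.3939
Smallest n/ν is R → limiting reagent.
L consumed = (3/2) × 0.5435 = 0.8153 mol
L remaining = 1.254 − 0.8153 = 0.4387 mol

0.439 mol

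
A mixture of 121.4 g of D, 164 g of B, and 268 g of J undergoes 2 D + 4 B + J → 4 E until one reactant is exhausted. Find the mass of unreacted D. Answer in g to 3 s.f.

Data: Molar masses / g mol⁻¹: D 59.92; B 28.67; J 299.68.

14.2 g

n(D) = 121.4 / 59.92 = 2.026 mol
n(B) = 164.0 / 28.67 = 5.720 mol
n(J) = 268.0 / 299.68 = 0.8943 mol
n/ν for D = 2.026/2 = 1.013
n/ν for B = 5.720/4 = 1.430
n/ν for J = 0.8943/1 = 0.8943
Smallest n/ν is J → limiting reagent.
D consumed = (2/1) × 0.8943 = 1.789 mol
D remaining = 2.026 − 1.789 = 0.2370 mol
mass = 0.2370 × 59.92 = 14.20 g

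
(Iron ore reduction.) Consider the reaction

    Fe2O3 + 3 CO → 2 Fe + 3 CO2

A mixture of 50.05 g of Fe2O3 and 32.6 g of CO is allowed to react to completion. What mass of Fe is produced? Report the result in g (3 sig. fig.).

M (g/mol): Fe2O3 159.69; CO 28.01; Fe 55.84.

n(Fe2O3) = 50.05 / 159.69 = 0.3134 mol
n(CO) = 32.60 / 28.01 = 1.164 mol
n/ν for Fe2O3 = 0.3134/1 = 0.3134
n/ν for CO = 1.164/3 = 0.3880
Smallest n/ν is Fe2O3 → limiting reagent.
n(Fe) = (2/1) × 0.3134 = 0.6268 mol
mass = 0.6268 × 55.84 = 35.00 g

35.0 g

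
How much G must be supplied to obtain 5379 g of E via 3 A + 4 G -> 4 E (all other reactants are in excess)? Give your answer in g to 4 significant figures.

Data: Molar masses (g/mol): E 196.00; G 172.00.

n(E) = 5379 / 196.00 = 27.44 mol
n(G) = (4/4) × 27.44 = 27.44 mol
mass = 27.44 × 172.00 = 4720 g

4720 g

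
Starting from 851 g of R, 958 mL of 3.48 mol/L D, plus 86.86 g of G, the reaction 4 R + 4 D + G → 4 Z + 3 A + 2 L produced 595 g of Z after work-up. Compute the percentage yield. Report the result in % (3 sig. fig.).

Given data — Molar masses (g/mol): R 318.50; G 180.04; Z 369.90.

83.4 %

n(R) = 851.0 / 318.50 = 2.672 mol
n(D) = 3.48 × 958.0/1000 = 3.334 mol
n(G) = 86.86 / 180.04 = 0.4824 mol
n/ν for R = 2.672/4 = 0.6680
n/ν for D = 3.334/4 = 0.8335
n/ν for G = 0.4824/1 = 0.4824
Smallest n/ν is G → limiting reagent.
theoretical n(Z) = (4/1) × 0.4824 = 1.930 mol → 713.9 g
% yield = 595 / 713.9 × 100 = 83.35 %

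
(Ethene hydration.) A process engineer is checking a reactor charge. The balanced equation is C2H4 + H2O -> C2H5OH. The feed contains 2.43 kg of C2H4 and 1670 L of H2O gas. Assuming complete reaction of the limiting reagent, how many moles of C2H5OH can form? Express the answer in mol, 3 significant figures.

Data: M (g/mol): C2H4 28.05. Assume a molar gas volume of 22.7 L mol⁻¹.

n(C2H4) = 2.430×1000 / 28.05 = 86.63 mol
n(H2O) = 1670 / 22.7 = 73.57 mol
n/ν for C2H4 = 86.63/1 = 86.63
n/ν for H2O = 73.57/1 = 73.57
Smallest n/ν is H2O → limiting reagent.
n(C2H5OH) = (1/1) × 73.57 = 73.57 mol

73.6 mol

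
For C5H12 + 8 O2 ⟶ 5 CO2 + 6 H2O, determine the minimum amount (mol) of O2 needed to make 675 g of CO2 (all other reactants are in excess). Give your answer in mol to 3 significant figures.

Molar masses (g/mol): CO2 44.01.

24.5 mol

n(CO2) = 675 / 44.01 = 15.34 mol
n(O2) = (8/5) × 15.34 = 24.54 mol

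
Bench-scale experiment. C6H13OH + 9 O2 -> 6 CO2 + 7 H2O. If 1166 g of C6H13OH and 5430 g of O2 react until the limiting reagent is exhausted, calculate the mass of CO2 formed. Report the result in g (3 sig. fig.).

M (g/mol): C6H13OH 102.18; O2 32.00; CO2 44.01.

n(C6H13OH) = 1166 / 102.18 = 11.41 mol
n(O2) = 5430 / 32.00 = 169.7 mol
n/ν → C6H13OH: 11.41, O2: 18.86; C6H13OH is limiting.
n(CO2) = (6/1) × 11.41 = 68.46 mol
mass = 68.46 × 44.01 = 3013 g

3010 g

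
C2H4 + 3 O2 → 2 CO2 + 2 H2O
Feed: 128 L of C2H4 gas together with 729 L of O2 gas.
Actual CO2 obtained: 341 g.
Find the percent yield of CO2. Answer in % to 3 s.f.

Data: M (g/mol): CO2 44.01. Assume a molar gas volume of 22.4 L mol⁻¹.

67.8 %

n(C2H4) = 128.0 / 22.4 = 5.714 mol
n(O2) = 729.0 / 22.4 = 32.54 mol
n/ν → C2H4: 5.714, O2: 10.85; C2H4 is limiting.
theoretical n(CO2) = (2/1) × 5.714 = 11.43 mol → 503.0 g
% yield = 341 / 503.0 × 100 = 67.79 %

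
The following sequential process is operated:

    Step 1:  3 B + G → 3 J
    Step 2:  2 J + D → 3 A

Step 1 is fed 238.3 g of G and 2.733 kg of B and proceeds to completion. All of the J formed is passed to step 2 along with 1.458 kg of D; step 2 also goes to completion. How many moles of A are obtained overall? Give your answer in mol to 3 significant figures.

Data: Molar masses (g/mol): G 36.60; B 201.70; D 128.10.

20.3 mol

Step 1:
n(G) = 238.3 / 36.60 = 6.511 mol
n(B) = 2.733×1000 / 201.70 = 13.55 mol
n/ν for G = 6.511/1 = 6.511
n/ν for B = 13.55/3 = 4.517
Smallest n/ν is B → limiting reagent.
n(J) produced = (3/3) × 13.55 = 13.55 mol
Step 2:
n(J) available = 13.55 mol
n(D) = 1.458×1000 / 128.10 = 11.38 mol
n/ν for J = 13.55/2 = 6.775
n/ν for D = 11.38/1 = 11.38
Smallest n/ν is J → limiting reagent.
n(A) = (3/2) × 13.55 = 20.33 mol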